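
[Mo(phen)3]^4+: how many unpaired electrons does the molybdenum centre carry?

Summing ligand charges against the +4 overall charge gives an oxidation state of +4 for molybdenum.
Group 6 minus oxidation state 4 gives a d² configuration.
Counting donor atoms: 3×1,10-phenanthroline (bidentate) → 6 donors. Coordination number = 6.
In an octahedral field the d² configuration is t₂g²e_g⁰ (only one arrangement possible), giving 2 unpaired electrons.

2 unpaired electrons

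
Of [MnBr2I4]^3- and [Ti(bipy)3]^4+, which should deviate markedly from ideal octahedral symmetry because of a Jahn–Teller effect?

[MnBr2I4]^3-: Each bromide is −1; each iodide is −1; balancing the −3 overall charge requires Mn(III). Mn sits in group 7, so the d-electron count is 7 − 3 = 4. Bromide and iodide are weak-field ligands for a first-row metal, so the complex is high-spin. The t₂g³e_g¹ (high-spin) configuration has an unevenly filled e_g set; the Jahn–Teller theorem predicts a tetragonal distortion (typically axial elongation) to lift the degeneracy.
[Ti(bipy)3]^4+: Summing ligand charges against the +4 overall charge gives an oxidation state of +4 for titanium. Ti sits in group 4, so the d-electron count is 4 − 4 = 0. The d⁰ configuration leaves the e_g set evenly filled (or empty) — no strong Jahn–Teller driving force.

[MnBr2I4]^3-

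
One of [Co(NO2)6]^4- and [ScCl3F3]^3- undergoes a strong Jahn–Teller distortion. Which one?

[Co(NO2)6]^4-: Each nitro (N-bound nitrite) is −1; balancing the −4 overall charge requires Co(II). Cobalt is a group-9 element; Co(II) is therefore d⁷. Nitro (N-bound nitrite) is a strong-field ligand (high in the spectrochemical series) for a first-row metal, so the complex is low-spin. The t₂g⁶e_g¹ (low-spin) configuration has an unevenly filled e_g set; the Jahn–Teller theorem predicts a tetragonal distortion (typically axial elongation) to lift the degeneracy.
[ScCl3F3]^3-: Summing ligand charges against the −3 overall charge gives an oxidation state of +3 for scandium. Sc sits in group 3, so the d-electron count is 3 − 3 = 0. The d⁰ configuration leaves the e_g set evenly filled (or empty) — no strong Jahn–Teller driving force.

[Co(NO2)6]^4-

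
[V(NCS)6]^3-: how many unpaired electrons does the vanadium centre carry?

2

Summing ligand charges against the −3 overall charge gives an oxidation state of +3 for vanadium.
Group 5 minus oxidation state 3 gives a d² configuration.
In an octahedral field the d² configuration is t₂g²e_g⁰ (only one arrangement possible), giving 2 unpaired electrons.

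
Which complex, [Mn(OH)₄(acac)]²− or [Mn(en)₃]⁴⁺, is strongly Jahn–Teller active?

[Mn(OH)₄(acac)]²−: Summing ligand charges against the −2 overall charge gives an oxidation state of +3 for manganese. Group 7 minus oxidation state 3 gives a d⁴ configuration. Acetylacetonate and hydroxide are weak-field ligands for a first-row metal, so the complex is high-spin. The t₂g³e_g¹ (high-spin) configuration has an unevenly filled e_g set; the Jahn–Teller theorem predicts a tetragonal distortion (typically axial elongation) to lift the degeneracy.
[Mn(en)₃]⁴⁺: Ligand charges: ethylenediamine is neutral. With an overall charge of +4 the manganese centre must be in the +4 oxidation state. Manganese is a group-7 element; Mn(IV) is therefore d³. The d³ configuration leaves the e_g set evenly filled (or empty) — no strong Jahn–Teller driving force.

[Mn(OH)₄(acac)]²−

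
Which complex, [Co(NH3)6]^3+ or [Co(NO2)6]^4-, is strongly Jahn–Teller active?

[Co(NH3)6]^3+: Summing ligand charges against the +3 overall charge gives an oxidation state of +3 for cobalt. Group 9 minus oxidation state 3 gives a d⁶ configuration. Co(III) has an exceptionally large octahedral splitting and is low-spin with essentially every ligand except fluoride. The d⁶ configuration leaves the e_g set evenly filled (or empty) — no strong Jahn–Teller driving force.
[Co(NO2)6]^4-: Each nitro (N-bound nitrite) is −1; balancing the −4 overall charge requires Co(II). Group 9 minus oxidation state 2 gives a d⁷ configuration. Nitro (N-bound nitrite) is a strong-field ligand (high in the spectrochemical series) for a first-row metal, so the complex is low-spin. The t₂g⁶e_g¹ (low-spin) configuration has an unevenly filled e_g set; the Jahn–Teller theorem predicts a tetragonal distortion (typically axial elongation) to lift the degeneracy.

[Co(NO2)6]^4-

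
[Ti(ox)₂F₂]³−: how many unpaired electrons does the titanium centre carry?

Each oxalate is −2; each fluoride is −1; balancing the −3 overall charge requires Ti(III).
Group 4 minus oxidation state 3 gives a d¹ configuration.
Counting donor atoms: 2×oxalate (bidentate) → 4 donors; 2×fluoride (monodentate) → 2 donors. Coordination number = 6.
In an octahedral field the d¹ configuration is t₂g¹e_g⁰ (only one arrangement possible), giving 1 unpaired electron.

1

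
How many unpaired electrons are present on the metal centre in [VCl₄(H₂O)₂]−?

Ligand charges: each chloride is −1; water is neutral. With an overall charge of −1 the vanadium centre must be in the +3 oxidation state.
Group 5 minus oxidation state 3 gives a d² configuration.
In an octahedral field the d² configuration is t₂g²e_g⁰ (only one arrangement possible), giving 2 unpaired electrons.

2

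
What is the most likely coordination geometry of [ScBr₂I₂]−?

Ligand charges: each bromide is −1; each iodide is −1. With an overall charge of −1 the scandium centre must be in the +3 oxidation state.
Group 3 minus oxidation state 3 gives a d⁰ configuration.
With 4 monodentate ligands the coordination number is 4.
A d⁰ ion has no crystal-field stabilisation preference between square planar and tetrahedral, so four ligands adopt the sterically favoured tetrahedral geometry.

tetrahedral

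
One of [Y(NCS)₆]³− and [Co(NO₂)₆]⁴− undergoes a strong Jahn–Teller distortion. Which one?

[Co(NO₂)₆]⁴−

[Y(NCS)₆]³−: Ligand charges: each isothiocyanate is −1. With an overall charge of −3 the yttrium centre must be in the +3 oxidation state. Yttrium is a group-3 element; Y(III) is therefore d⁰. The d⁰ configuration leaves the e_g set evenly filled (or empty) — no strong Jahn–Teller driving force.
[Co(NO₂)₆]⁴−: Each nitro (N-bound nitrite) is −1; balancing the −4 overall charge requires Co(II). Group 9 minus oxidation state 2 gives a d⁷ configuration. Nitro (N-bound nitrite) is a strong-field ligand (high in the spectrochemical series) for a first-row metal, so the complex is low-spin. The t₂g⁶e_g¹ (low-spin) configuration has an unevenly filled e_g set; the Jahn–Teller theorem predicts a tetragonal distortion (typically axial elongation) to lift the degeneracy.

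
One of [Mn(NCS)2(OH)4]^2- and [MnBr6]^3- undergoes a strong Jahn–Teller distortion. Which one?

[MnBr6]^3-

[Mn(NCS)2(OH)4]^2-: Ligand charges: each isothiocyanate is −1; each hydroxide is −1. With an overall charge of −2 the manganese centre must be in the +4 oxidation state. Manganese is a group-7 element; Mn(IV) is therefore d³. The d³ configuration leaves the e_g set evenly filled (or empty) — no strong Jahn–Teller driving force.
[MnBr6]^3-: Ligand charges: each bromide is −1. With an overall charge of −3 the manganese centre must be in the +3 oxidation state. Group 7 minus oxidation state 3 gives a d⁴ configuration. Bromide is a weak-field ligand for a first-row metal, so the complex is high-spin. The t₂g³e_g¹ (high-spin) configuration has an unevenly filled e_g set; the Jahn–Teller theorem predicts a tetragonal distortion (typically axial elongation) to lift the degeneracy.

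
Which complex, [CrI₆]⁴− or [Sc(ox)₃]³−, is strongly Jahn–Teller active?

[CrI₆]⁴−: Summing ligand charges against the −4 overall charge gives an oxidation state of +2 for chromium. Cr sits in group 6, so the d-electron count is 6 − 2 = 4. Iodide is a weak-field ligand for a first-row metal, so the complex is high-spin. The t₂g³e_g¹ (high-spin) configuration has an unevenly filled e_g set; the Jahn–Teller theorem predicts a tetragonal distortion (typically axial elongation) to lift the degeneracy.
[Sc(ox)₃]³−: Each oxalate is −2; balancing the −3 overall charge requires Sc(III). Group 3 minus oxidation state 3 gives a d⁰ configuration. The d⁰ configuration leaves the e_g set evenly filled (or empty) — no strong Jahn–Teller driving force.

[CrI₆]⁴−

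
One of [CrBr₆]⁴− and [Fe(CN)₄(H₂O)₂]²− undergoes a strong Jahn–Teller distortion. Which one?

[CrBr₆]⁴−: Ligand charges: each bromide is −1. With an overall charge of −4 the chromium centre must be in the +2 oxidation state. Cr sits in group 6, so the d-electron count is 6 − 2 = 4. Bromide is a weak-field ligand for a first-row metal, so the complex is high-spin. The t₂g³e_g¹ (high-spin) configuration has an unevenly filled e_g set; the Jahn–Teller theorem predicts a tetragonal distortion (typically axial elongation) to lift the degeneracy.
[Fe(CN)₄(H₂O)₂]²−: Ligand charges: each cyanide is −1; water is neutral. With an overall charge of −2 the iron centre must be in the +2 oxidation state. Iron is a group-8 element; Fe(II) is therefore d⁶. Cyanide is a strong-field ligand (high in the spectrochemical series) for a first-row metal, so the complex is low-spin. The d⁶ configuration leaves the e_g set evenly filled (or empty) — no strong Jahn–Teller driving force.

[CrBr₆]⁴−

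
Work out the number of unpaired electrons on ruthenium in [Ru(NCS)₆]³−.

1 unpaired electron

Each isothiocyanate is −1; balancing the −3 overall charge requires Ru(III).
Ruthenium is a group-8 element; Ru(III) is therefore d⁵.
The spin state decides the count: a 4d ion has a large Δₒ and is invariably low-spin.
An octahedral low-spin d⁵ ion is t₂g⁵e_g⁰, giving 1 unpaired electron.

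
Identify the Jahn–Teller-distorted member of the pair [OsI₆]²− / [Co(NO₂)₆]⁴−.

[Co(NO₂)₆]⁴−

[OsI₆]²−: Summing ligand charges against the −2 overall charge gives an oxidation state of +4 for osmium. Os sits in group 8, so the d-electron count is 8 − 4 = 4. A 5d ion has a large Δₒ and is invariably low-spin. The d⁴ configuration leaves the e_g set evenly filled (or empty) — no strong Jahn–Teller driving force.
[Co(NO₂)₆]⁴−: Ligand charges: each nitro (N-bound nitrite) is −1. With an overall charge of −4 the cobalt centre must be in the +2 oxidation state. Group 9 minus oxidation state 2 gives a d⁷ configuration. Nitro (N-bound nitrite) is a strong-field ligand (high in the spectrochemical series) for a first-row metal, so the complex is low-spin. The t₂g⁶e_g¹ (low-spin) configuration has an unevenly filled e_g set; the Jahn–Teller theorem predicts a tetragonal distortion (typically axial elongation) to lift the degeneracy.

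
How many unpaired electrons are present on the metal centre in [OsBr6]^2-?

Summing ligand charges against the −2 overall charge gives an oxidation state of +4 for osmium.
Osmium is a group-8 element; Os(IV) is therefore d⁴.
The spin state decides the count: a 5d ion has a large Δₒ and is invariably low-spin.
An octahedral low-spin d⁴ ion is t₂g⁴e_g⁰, giving 2 unpaired electrons.

2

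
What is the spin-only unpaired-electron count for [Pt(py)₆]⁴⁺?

Ligand charges: pyridine is neutral. With an overall charge of +4 the platinum centre must be in the +4 oxidation state.
Group 10 minus oxidation state 4 gives a d⁶ configuration.
The spin state decides the count: a 5d ion has a large Δₒ and is invariably low-spin.
An octahedral low-spin d⁶ ion is t₂g⁶e_g⁰, giving 0 unpaired electrons.

0 unpaired electrons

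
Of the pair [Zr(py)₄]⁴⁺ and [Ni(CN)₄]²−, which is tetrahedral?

[Zr(py)₄]⁴⁺

For [Zr(py)₄]⁴⁺: Summing ligand charges against the +4 overall charge gives an oxidation state of +4 for zirconium. Zr sits in group 4, so the d-electron count is 4 − 4 = 0. A d⁰ ion has no crystal-field stabilisation preference between square planar and tetrahedral, so four ligands adopt the sterically favoured tetrahedral geometry. → tetrahedral.
For [Ni(CN)₄]²−: Ligand charges: each cyanide is −1. With an overall charge of −2 the nickel centre must be in the +2 oxidation state. Ni sits in group 10, so the d-electron count is 10 − 2 = 8. Cyanide is a strong-field ligand (high in the spectrochemical series). A 3d d⁸ ion with strong-field ligands gains enough CFSE to favour square planar over tetrahedral. → square planar.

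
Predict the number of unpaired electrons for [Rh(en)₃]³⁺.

0 unpaired electrons

Ethylenediamine is neutral; balancing the +3 overall charge requires Rh(III).
Group 9 minus oxidation state 3 gives a d⁶ configuration.
Counting donor atoms: 3×ethylenediamine (bidentate) → 6 donors. Coordination number = 6.
The spin state decides the count: a 4d ion has a large Δₒ and is invariably low-spin.
An octahedral low-spin d⁶ ion is t₂g⁶e_g⁰, giving 0 unpaired electrons.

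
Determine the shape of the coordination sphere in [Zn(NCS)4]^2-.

tetrahedral

Each isothiocyanate is −1; balancing the −2 overall charge requires Zn(II).
Group 12 minus oxidation state 2 gives a d¹⁰ configuration.
Coordination number: 4.
A d¹⁰ ion has no crystal-field stabilisation preference between square planar and tetrahedral, so four ligands adopt the sterically favoured tetrahedral geometry.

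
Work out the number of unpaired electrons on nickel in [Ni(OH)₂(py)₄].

Each hydroxide is −1; pyridine is neutral; balancing the 0 overall charge requires Ni(II).
Nickel is a group-10 element; Ni(II) is therefore d⁸.
In an octahedral field the d⁸ configuration is t₂g⁶e_g² (only one arrangement possible), giving 2 unpaired electrons.

2 unpaired electrons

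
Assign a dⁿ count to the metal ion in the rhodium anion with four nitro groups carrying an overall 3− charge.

Ligand charges: each nitro (N-bound nitrite) is −1. With an overall charge of −3 the rhodium centre must be in the +1 oxidation state.
Rhodium is a group-9 element; Rh(I) is therefore d⁸.

d⁸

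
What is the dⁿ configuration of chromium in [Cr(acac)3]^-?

d⁴

Summing ligand charges against the −1 overall charge gives an oxidation state of +2 for chromium.
Cr sits in group 6, so the d-electron count is 6 − 2 = 4.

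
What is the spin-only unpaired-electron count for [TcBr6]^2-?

Each bromide is −1; balancing the −2 overall charge requires Tc(IV).
Group 7 minus oxidation state 4 gives a d³ configuration.
In an octahedral field the d³ configuration is t₂g³e_g⁰ (only one arrangement possible), giving 3 unpaired electrons.

3 unpaired electrons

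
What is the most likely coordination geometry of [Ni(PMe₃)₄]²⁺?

square planar

Ligand charges: trimethylphosphine is neutral. With an overall charge of +2 the nickel centre must be in the +2 oxidation state.
Group 10 minus oxidation state 2 gives a d⁸ configuration.
With 4 monodentate ligands the coordination number is 4.
Trimethylphosphine is a strong-field ligand (high in the spectrochemical series).
A 3d d⁸ ion with strong-field ligands gains enough CFSE to favour square planar over tetrahedral.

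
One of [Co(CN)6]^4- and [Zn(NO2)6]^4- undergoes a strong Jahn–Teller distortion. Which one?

[Co(CN)6]^4-

[Co(CN)6]^4-: Each cyanide is −1; balancing the −4 overall charge requires Co(II). Co sits in group 9, so the d-electron count is 9 − 2 = 7. Cyanide is a strong-field ligand (high in the spectrochemical series) for a first-row metal, so the complex is low-spin. The t₂g⁶e_g¹ (low-spin) configuration has an unevenly filled e_g set; the Jahn–Teller theorem predicts a tetragonal distortion (typically axial elongation) to lift the degeneracy.
[Zn(NO2)6]^4-: Summing ligand charges against the −4 overall charge gives an oxidation state of +2 for zinc. Group 12 minus oxidation state 2 gives a d¹⁰ configuration. The d¹⁰ configuration leaves the e_g set evenly filled (or empty) — no strong Jahn–Teller driving force.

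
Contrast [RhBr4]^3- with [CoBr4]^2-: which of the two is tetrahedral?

For [RhBr4]^3-: Each bromide is −1; balancing the −3 overall charge requires Rh(I). Group 9 minus oxidation state 1 gives a d⁸ configuration. A 4d d⁸ ion has a large crystal-field splitting; square planar leaves the high-energy d_{x²−y²} orbital empty and maximises CFSE. → square planar.
For [CoBr4]^2-: Each bromide is −1; balancing the −2 overall charge requires Co(II). Cobalt is a group-9 element; Co(II) is therefore d⁷. For a high-spin 3d d⁷ ion with weak-field ligands the small Δₜ gives little square-planar CFSE advantage, so four ligands adopt the sterically favoured tetrahedral geometry. → tetrahedral.

[CoBr4]^2-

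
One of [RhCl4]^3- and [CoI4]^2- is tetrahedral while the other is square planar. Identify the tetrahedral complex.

For [RhCl4]^3-: Each chloride is −1; balancing the −3 overall charge requires Rh(I). Group 9 minus oxidation state 1 gives a d⁸ configuration. A 4d d⁸ ion has a large crystal-field splitting; square planar leaves the high-energy d_{x²−y²} orbital empty and maximises CFSE. → square planar.
For [CoI4]^2-: Summing ligand charges against the −2 overall charge gives an oxidation state of +2 for cobalt. Group 9 minus oxidation state 2 gives a d⁷ configuration. For a high-spin 3d d⁷ ion with weak-field ligands the small Δₜ gives little square-planar CFSE advantage, so four ligands adopt the sterically favoured tetrahedral geometry. → tetrahedral.

[CoI4]^2-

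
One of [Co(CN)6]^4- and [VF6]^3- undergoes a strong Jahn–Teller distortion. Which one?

[Co(CN)6]^4-: Each cyanide is −1; balancing the −4 overall charge requires Co(II). Co sits in group 9, so the d-electron count is 9 − 2 = 7. Cyanide is a strong-field ligand (high in the spectrochemical series) for a first-row metal, so the complex is low-spin. The t₂g⁶e_g¹ (low-spin) configuration has an unevenly filled e_g set; the Jahn–Teller theorem predicts a tetragonal distortion (typically axial elongation) to lift the degeneracy.
[VF6]^3-: Summing ligand charges against the −3 overall charge gives an oxidation state of +3 for vanadium. Group 5 minus oxidation state 3 gives a d² configuration. The d² configuration leaves the e_g set evenly filled (or empty) — no strong Jahn–Teller driving force.

[Co(CN)6]^4-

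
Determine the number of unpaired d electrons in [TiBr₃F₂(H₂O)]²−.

Each bromide is −1; each fluoride is −1; water is neutral; balancing the −2 overall charge requires Ti(III).
Ti sits in group 4, so the d-electron count is 4 − 3 = 1.
In an octahedral field the d¹ configuration is t₂g¹e_g⁰ (only one arrangement possible), giving 1 unpaired electron.

1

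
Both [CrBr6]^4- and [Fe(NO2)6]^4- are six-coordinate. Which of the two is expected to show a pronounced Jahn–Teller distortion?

[CrBr6]^4-: Each bromide is −1; balancing the −4 overall charge requires Cr(II). Cr sits in group 6, so the d-electron count is 6 − 2 = 4. Bromide is a weak-field ligand for a first-row metal, so the complex is high-spin. The t₂g³e_g¹ (high-spin) configuration has an unevenly filled e_g set; the Jahn–Teller theorem predicts a tetragonal distortion (typically axial elongation) to lift the degeneracy.
[Fe(NO2)6]^4-: Summing ligand charges against the −4 overall charge gives an oxidation state of +2 for iron. Iron is a group-8 element; Fe(II) is therefore d⁶. Nitro (N-bound nitrite) is a strong-field ligand (high in the spectrochemical series) for a first-row metal, so the complex is low-spin. The d⁶ configuration leaves the e_g set evenly filled (or empty) — no strong Jahn–Teller driving force.

[CrBr6]^4-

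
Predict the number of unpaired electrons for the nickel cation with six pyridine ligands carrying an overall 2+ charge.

Summing ligand charges against the +2 overall charge gives an oxidation state of +2 for nickel.
Group 10 minus oxidation state 2 gives a d⁸ configuration.
In an octahedral field the d⁸ configuration is t₂g⁶e_g² (only one arrangement possible), giving 2 unpaired electrons.

2 unpaired electrons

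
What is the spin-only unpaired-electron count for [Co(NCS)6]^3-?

0

Summing ligand charges against the −3 overall charge gives an oxidation state of +3 for cobalt.
Group 9 minus oxidation state 3 gives a d⁶ configuration.
The spin state decides the count: Co(III) has an exceptionally large octahedral splitting and is low-spin with essentially every ligand except fluoride.
An octahedral low-spin d⁶ ion is t₂g⁶e_g⁰, giving 0 unpaired electrons.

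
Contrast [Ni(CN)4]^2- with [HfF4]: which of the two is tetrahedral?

[HfF4]

For [Ni(CN)4]^2-: Ligand charges: each cyanide is −1. With an overall charge of −2 the nickel centre must be in the +2 oxidation state. Ni sits in group 10, so the d-electron count is 10 − 2 = 8. Cyanide is a strong-field ligand (high in the spectrochemical series). A 3d d⁸ ion with strong-field ligands gains enough CFSE to favour square planar over tetrahedral. → square planar.
For [HfF4]: Summing ligand charges against the 0 overall charge gives an oxidation state of +4 for hafnium. Hf sits in group 4, so the d-electron count is 4 − 4 = 0. A d⁰ ion has no crystal-field stabilisation preference between square planar and tetrahedral, so four ligands adopt the sterically favoured tetrahedral geometry. → tetrahedral.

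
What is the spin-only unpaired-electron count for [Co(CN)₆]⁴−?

Ligand charges: each cyanide is −1. With an overall charge of −4 the cobalt centre must be in the +2 oxidation state.
Group 9 minus oxidation state 2 gives a d⁷ configuration.
The spin state decides the count: Cyanide is a strong-field ligand (high in the spectrochemical series) for a first-row metal, so the complex is low-spin.
An octahedral low-spin d⁷ ion is t₂g⁶e_g¹, giving 1 unpaired electron.

1 unpaired electron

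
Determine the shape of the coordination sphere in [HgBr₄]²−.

tetrahedral

Summing ligand charges against the −2 overall charge gives an oxidation state of +2 for mercury.
Mercury is a group-12 element; Hg(II) is therefore d¹⁰.
With 4 monodentate ligands the coordination number is 4.
A d¹⁰ ion has no crystal-field stabilisation preference between square planar and tetrahedral, so four ligands adopt the sterically favoured tetrahedral geometry.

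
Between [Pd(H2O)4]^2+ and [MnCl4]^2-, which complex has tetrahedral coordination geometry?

For [Pd(H2O)4]^2+: Summing ligand charges against the +2 overall charge gives an oxidation state of +2 for palladium. Pd sits in group 10, so the d-electron count is 10 − 2 = 8. A 4d d⁸ ion has a large crystal-field splitting; square planar leaves the high-energy d_{x²−y²} orbital empty and maximises CFSE. → square planar.
For [MnCl4]^2-: Ligand charges: each chloride is −1. With an overall charge of −2 the manganese centre must be in the +2 oxidation state. Manganese is a group-7 element; Mn(II) is therefore d⁵. A high-spin d⁵ ion has zero CFSE in either geometry, so four ligands adopt the sterically favoured tetrahedral geometry. → tetrahedral.

[MnCl4]^2-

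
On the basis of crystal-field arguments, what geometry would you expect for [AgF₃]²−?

Ligand charges: each fluoride is −1. With an overall charge of −2 the silver centre must be in the +1 oxidation state.
Silver is a group-11 element; Ag(I) is therefore d¹⁰.
With 3 monodentate ligands the coordination number is 3.
Three ligands around a d¹⁰ centre minimise repulsion in a trigonal-planar arrangement.

trigonal planar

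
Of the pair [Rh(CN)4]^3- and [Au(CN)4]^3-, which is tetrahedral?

For [Rh(CN)4]^3-: Summing ligand charges against the −3 overall charge gives an oxidation state of +1 for rhodium. Rh sits in group 9, so the d-electron count is 9 − 1 = 8. A 4d d⁸ ion has a large crystal-field splitting; square planar leaves the high-energy d_{x²−y²} orbital empty and maximises CFSE. → square planar.
For [Au(CN)4]^3-: Ligand charges: each cyanide is −1. With an overall charge of −3 the gold centre must be in the +1 oxidation state. Gold is a group-11 element; Au(I) is therefore d¹⁰. A d¹⁰ ion has no crystal-field stabilisation preference between square planar and tetrahedral, so four ligands adopt the sterically favoured tetrahedral geometry. → tetrahedral.

[Au(CN)4]^3-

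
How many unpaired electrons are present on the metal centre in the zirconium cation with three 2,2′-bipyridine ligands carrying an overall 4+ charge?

2,2′-bipyridine is neutral; balancing the +4 overall charge requires Zr(IV).
Zr sits in group 4, so the d-electron count is 4 − 4 = 0.
Counting donor atoms: 3×2,2′-bipyridine (bidentate) → 6 donors. Coordination number = 6.
In an octahedral field the d⁰ configuration is t₂g⁰e_g⁰, giving 0 unpaired electrons.

0 unpaired electrons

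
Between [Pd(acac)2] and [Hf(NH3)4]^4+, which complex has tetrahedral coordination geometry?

For [Pd(acac)2]: Each acetylacetonate is −1; balancing the 0 overall charge requires Pd(II). Palladium is a group-10 element; Pd(II) is therefore d⁸. A 4d d⁸ ion has a large crystal-field splitting; square planar leaves the high-energy d_{x²−y²} orbital empty and maximises CFSE. → square planar.
For [Hf(NH3)4]^4+: Ligand charges: ammonia is neutral. With an overall charge of +4 the hafnium centre must be in the +4 oxidation state. Group 4 minus oxidation state 4 gives a d⁰ configuration. A d⁰ ion has no crystal-field stabilisation preference between square planar and tetrahedral, so four ligands adopt the sterically favoured tetrahedral geometry. → tetrahedral.

[Hf(NH3)4]^4+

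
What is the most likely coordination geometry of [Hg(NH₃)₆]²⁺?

octahedral

Summing ligand charges against the +2 overall charge gives an oxidation state of +2 for mercury.
Hg sits in group 12, so the d-electron count is 12 − 2 = 10.
Coordination number: 6.
Six donors around a single metal centre give an octahedral coordination sphere.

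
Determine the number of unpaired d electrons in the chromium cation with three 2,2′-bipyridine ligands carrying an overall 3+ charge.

Ligand charges: 2,2′-bipyridine is neutral. With an overall charge of +3 the chromium centre must be in the +3 oxidation state.
Cr sits in group 6, so the d-electron count is 6 − 3 = 3.
Counting donor atoms: 3×2,2′-bipyridine (bidentate) → 6 donors. Coordination number = 6.
In an octahedral field the d³ configuration is t₂g³e_g⁰ (only one arrangement possible), giving 3 unpaired electrons.

3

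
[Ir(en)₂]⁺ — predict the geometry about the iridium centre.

Ligand charges: ethylenediamine is neutral. With an overall charge of +1 the iridium centre must be in the +1 oxidation state.
Iridium is a group-9 element; Ir(I) is therefore d⁸.
Counting donor atoms: 2×ethylenediamine (bidentate) → 4 donors. Coordination number = 4.
A 5d d⁸ ion has a large crystal-field splitting; square planar leaves the high-energy d_{x²−y²} orbital empty and maximises CFSE.

square planar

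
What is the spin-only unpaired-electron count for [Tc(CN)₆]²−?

3 unpaired electrons

Ligand charges: each cyanide is −1. With an overall charge of −2 the technetium centre must be in the +4 oxidation state.
Tc sits in group 7, so the d-electron count is 7 − 4 = 3.
In an octahedral field the d³ configuration is t₂g³e_g⁰ (only one arrangement possible), giving 3 unpaired electrons.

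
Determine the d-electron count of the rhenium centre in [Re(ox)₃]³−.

d4

Each oxalate is −2; balancing the −3 overall charge requires Re(III).
Group 7 minus oxidation state 3 gives a d⁴ configuration.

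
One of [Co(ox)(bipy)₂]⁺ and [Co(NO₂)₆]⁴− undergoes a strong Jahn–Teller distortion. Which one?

[Co(ox)(bipy)₂]⁺: Summing ligand charges against the +1 overall charge gives an oxidation state of +3 for cobalt. Group 9 minus oxidation state 3 gives a d⁶ configuration. Co(III) has an exceptionally large octahedral splitting and is low-spin with essentially every ligand except fluoride. The d⁶ configuration leaves the e_g set evenly filled (or empty) — no strong Jahn–Teller driving force.
[Co(NO₂)₆]⁴−: Ligand charges: each nitro (N-bound nitrite) is −1. With an overall charge of −4 the cobalt centre must be in the +2 oxidation state. Group 9 minus oxidation state 2 gives a d⁷ configuration. Nitro (N-bound nitrite) is a strong-field ligand (high in the spectrochemical series) for a first-row metal, so the complex is low-spin. The t₂g⁶e_g¹ (low-spin) configuration has an unevenly filled e_g set; the Jahn–Teller theorem predicts a tetragonal distortion (typically axial elongation) to lift the degeneracy.

[Co(NO₂)₆]⁴−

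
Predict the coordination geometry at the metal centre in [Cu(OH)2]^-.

linear

Ligand charges: each hydroxide is −1. With an overall charge of −1 the copper centre must be in the +1 oxidation state.
Cu sits in group 11, so the d-electron count is 11 − 1 = 10.
With 2 monodentate ligands the coordination number is 2.
A d¹⁰ ion with only two ligands adopts a linear arrangement (sp hybridisation; no CFSE preference).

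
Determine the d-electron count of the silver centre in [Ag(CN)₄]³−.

d¹⁰

Summing ligand charges against the −3 overall charge gives an oxidation state of +1 for silver.
Group 11 minus oxidation state 1 gives a d¹⁰ configuration.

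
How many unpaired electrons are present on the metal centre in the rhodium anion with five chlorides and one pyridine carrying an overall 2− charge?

Ligand charges: each chloride is −1; pyridine is neutral. With an overall charge of −2 the rhodium centre must be in the +3 oxidation state.
Rh sits in group 9, so the d-electron count is 9 − 3 = 6.
The spin state decides the count: a 4d ion has a large Δₒ and is invariably low-spin.
An octahedral low-spin d⁶ ion is t₂g⁶e_g⁰, giving 0 unpaired electrons.

0 unpaired electrons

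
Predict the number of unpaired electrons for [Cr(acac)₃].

3

Ligand charges: each acetylacetonate is −1. With an overall charge of 0 the chromium centre must be in the +3 oxidation state.
Cr sits in group 6, so the d-electron count is 6 − 3 = 3.
Counting donor atoms: 3×acetylacetonate (bidentate) → 6 donors. Coordination number = 6.
In an octahedral field the d³ configuration is t₂g³e_g⁰ (only one arrangement possible), giving 3 unpaired electrons.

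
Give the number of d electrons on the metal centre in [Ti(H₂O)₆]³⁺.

d¹

Water is neutral; balancing the +3 overall charge requires Ti(III).
Titanium is a group-4 element; Ti(III) is therefore d¹.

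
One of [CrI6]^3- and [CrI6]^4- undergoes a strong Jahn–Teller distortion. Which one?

[CrI6]^4-

[CrI6]^3-: Summing ligand charges against the −3 overall charge gives an oxidation state of +3 for chromium. Chromium is a group-6 element; Cr(III) is therefore d³. The d³ configuration leaves the e_g set evenly filled (or empty) — no strong Jahn–Teller driving force.
[CrI6]^4-: Summing ligand charges against the −4 overall charge gives an oxidation state of +2 for chromium. Chromium is a group-6 element; Cr(II) is therefore d⁴. Iodide is a weak-field ligand for a first-row metal, so the complex is high-spin. The t₂g³e_g¹ (high-spin) configuration has an unevenly filled e_g set; the Jahn–Teller theorem predicts a tetragonal distortion (typically axial elongation) to lift the degeneracy.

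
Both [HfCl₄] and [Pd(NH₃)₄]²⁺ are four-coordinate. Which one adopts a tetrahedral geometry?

[HfCl₄]

For [HfCl₄]: Ligand charges: each chloride is −1. With an overall charge of 0 the hafnium centre must be in the +4 oxidation state. Group 4 minus oxidation state 4 gives a d⁰ configuration. A d⁰ ion has no crystal-field stabilisation preference between square planar and tetrahedral, so four ligands adopt the sterically favoured tetrahedral geometry. → tetrahedral.
For [Pd(NH₃)₄]²⁺: Ammonia is neutral; balancing the +2 overall charge requires Pd(II). Palladium is a group-10 element; Pd(II) is therefore d⁸. A 4d d⁸ ion has a large crystal-field splitting; square planar leaves the high-energy d_{x²−y²} orbital empty and maximises CFSE. → square planar.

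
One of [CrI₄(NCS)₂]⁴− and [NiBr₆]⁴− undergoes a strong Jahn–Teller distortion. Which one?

[CrI₄(NCS)₂]⁴−

[CrI₄(NCS)₂]⁴−: Each iodide is −1; each isothiocyanate is −1; balancing the −4 overall charge requires Cr(II). Cr sits in group 6, so the d-electron count is 6 − 2 = 4. Iodide and isothiocyanate are weak-field ligands for a first-row metal, so the complex is high-spin. The t₂g³e_g¹ (high-spin) configuration has an unevenly filled e_g set; the Jahn–Teller theorem predicts a tetragonal distortion (typically axial elongation) to lift the degeneracy.
[NiBr₆]⁴−: Ligand charges: each bromide is −1. With an overall charge of −4 the nickel centre must be in the +2 oxidation state. Group 10 minus oxidation state 2 gives a d⁸ configuration. The d⁸ configuration leaves the e_g set evenly filled (or empty) — no strong Jahn–Teller driving force.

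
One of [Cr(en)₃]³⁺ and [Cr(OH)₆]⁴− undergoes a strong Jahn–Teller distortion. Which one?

[Cr(OH)₆]⁴−

[Cr(en)₃]³⁺: Ethylenediamine is neutral; balancing the +3 overall charge requires Cr(III). Group 6 minus oxidation state 3 gives a d³ configuration. The d³ configuration leaves the e_g set evenly filled (or empty) — no strong Jahn–Teller driving force.
[Cr(OH)₆]⁴−: Each hydroxide is −1; balancing the −4 overall charge requires Cr(II). Chromium is a group-6 element; Cr(II) is therefore d⁴. Hydroxide is a weak-field ligand for a first-row metal, so the complex is high-spin. The t₂g³e_g¹ (high-spin) configuration has an unevenly filled e_g set; the Jahn–Teller theorem predicts a tetragonal distortion (typically axial elongation) to lift the degeneracy.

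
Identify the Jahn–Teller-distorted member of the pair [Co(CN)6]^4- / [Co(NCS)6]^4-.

[Co(CN)6]^4-

[Co(CN)6]^4-: Each cyanide is −1; balancing the −4 overall charge requires Co(II). Co sits in group 9, so the d-electron count is 9 − 2 = 7. Cyanide is a strong-field ligand (high in the spectrochemical series) for a first-row metal, so the complex is low-spin. The t₂g⁶e_g¹ (low-spin) configuration has an unevenly filled e_g set; the Jahn–Teller theorem predicts a tetragonal distortion (typically axial elongation) to lift the degeneracy.
[Co(NCS)6]^4-: Summing ligand charges against the −4 overall charge gives an oxidation state of +2 for cobalt. Cobalt is a group-9 element; Co(II) is therefore d⁷. Isothiocyanate is a weak-field ligand for a first-row metal, so the complex is high-spin. The d⁷ configuration leaves the e_g set evenly filled (or empty) — no strong Jahn–Teller driving force.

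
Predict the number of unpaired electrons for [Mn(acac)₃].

4 unpaired electrons

Each acetylacetonate is −1; balancing the 0 overall charge requires Mn(III).
Group 7 minus oxidation state 3 gives a d⁴ configuration.
Counting donor atoms: 3×acetylacetonate (bidentate) → 6 donors. Coordination number = 6.
The spin state decides the count: Acetylacetonate is a weak-field ligand for a first-row metal, so the complex is high-spin.
An octahedral high-spin d⁴ ion is t₂g³e_g¹, giving 4 unpaired electrons.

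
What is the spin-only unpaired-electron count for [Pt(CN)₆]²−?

Summing ligand charges against the −2 overall charge gives an oxidation state of +4 for platinum.
Group 10 minus oxidation state 4 gives a d⁶ configuration.
The spin state decides the count: a 5d ion has a large Δₒ and is invariably low-spin.
An octahedral low-spin d⁶ ion is t₂g⁶e_g⁰, giving 0 unpaired electrons.

0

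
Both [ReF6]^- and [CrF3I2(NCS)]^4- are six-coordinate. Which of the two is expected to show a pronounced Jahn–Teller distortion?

[CrF3I2(NCS)]^4-

[ReF6]^-: Ligand charges: each fluoride is −1. With an overall charge of −1 the rhenium centre must be in the +5 oxidation state. Group 7 minus oxidation state 5 gives a d² configuration. The d² configuration leaves the e_g set evenly filled (or empty) — no strong Jahn–Teller driving force.
[CrF3I2(NCS)]^4-: Ligand charges: each fluoride is −1; each iodide is −1; each isothiocyanate is −1. With an overall charge of −4 the chromium centre must be in the +2 oxidation state. Cr sits in group 6, so the d-electron count is 6 − 2 = 4. Fluoride, iodide, and isothiocyanate are weak-field ligands for a first-row metal, so the complex is high-spin. The t₂g³e_g¹ (high-spin) configuration has an unevenly filled e_g set; the Jahn–Teller theorem predicts a tetragonal distortion (typically axial elongation) to lift the degeneracy.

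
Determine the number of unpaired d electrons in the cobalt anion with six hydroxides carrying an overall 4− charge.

Summing ligand charges against the −4 overall charge gives an oxidation state of +2 for cobalt.
Co sits in group 9, so the d-electron count is 9 − 2 = 7.
The spin state decides the count: Hydroxide is a weak-field ligand for a first-row metal, so the complex is high-spin.
An octahedral high-spin d⁷ ion is t₂g⁵e_g², giving 3 unpaired electrons.

3 unpaired electrons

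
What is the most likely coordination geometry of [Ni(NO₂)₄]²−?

square planar

Ligand charges: each nitro (N-bound nitrite) is −1. With an overall charge of −2 the nickel centre must be in the +2 oxidation state.
Ni sits in group 10, so the d-electron count is 10 − 2 = 8.
With 4 monodentate ligands the coordination number is 4.
Nitro (N-bound nitrite) is a strong-field ligand (high in the spectrochemical series).
A 3d d⁸ ion with strong-field ligands gains enough CFSE to favour square planar over tetrahedral.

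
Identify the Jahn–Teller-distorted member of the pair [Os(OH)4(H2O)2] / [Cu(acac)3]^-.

[Os(OH)4(H2O)2]: Summing ligand charges against the 0 overall charge gives an oxidation state of +4 for osmium. Group 8 minus oxidation state 4 gives a d⁴ configuration. A 5d ion has a large Δₒ and is invariably low-spin. The d⁴ configuration leaves the e_g set evenly filled (or empty) — no strong Jahn–Teller driving force.
[Cu(acac)3]^-: Ligand charges: each acetylacetonate is −1. With an overall charge of −1 the copper centre must be in the +2 oxidation state. Cu sits in group 11, so the d-electron count is 11 − 2 = 9. The t₂g⁶e_g³ configuration has an unevenly filled e_g set; the Jahn–Teller theorem predicts a tetragonal distortion (typically axial elongation) to lift the degeneracy.

[Cu(acac)3]^-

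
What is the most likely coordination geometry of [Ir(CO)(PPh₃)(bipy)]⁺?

Carbonyl is neutral; triphenylphosphine is neutral; 2,2′-bipyridine is neutral; balancing the +1 overall charge requires Ir(I).
Iridium is a group-9 element; Ir(I) is therefore d⁸.
Counting donor atoms: 1×carbonyl (monodentate) → 1 donor; 1×triphenylphosphine (monodentate) → 1 donor; 1×2,2′-bipyridine (bidentate) → 2 donors. Coordination number = 4.
A 5d d⁸ ion has a large crystal-field splitting; square planar leaves the high-energy d_{x²−y²} orbital empty and maximises CFSE.

square planar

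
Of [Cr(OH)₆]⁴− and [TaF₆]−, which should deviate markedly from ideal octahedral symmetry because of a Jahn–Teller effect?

[Cr(OH)₆]⁴−

[Cr(OH)₆]⁴−: Each hydroxide is −1; balancing the −4 overall charge requires Cr(II). Cr sits in group 6, so the d-electron count is 6 − 2 = 4. Hydroxide is a weak-field ligand for a first-row metal, so the complex is high-spin. The t₂g³e_g¹ (high-spin) configuration has an unevenly filled e_g set; the Jahn–Teller theorem predicts a tetragonal distortion (typically axial elongation) to lift the degeneracy.
[TaF₆]−: Ligand charges: each fluoride is −1. With an overall charge of −1 the tantalum centre must be in the +5 oxidation state. Tantalum is a group-5 element; Ta(V) is therefore d⁰. The d⁰ configuration leaves the e_g set evenly filled (or empty) — no strong Jahn–Teller driving force.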